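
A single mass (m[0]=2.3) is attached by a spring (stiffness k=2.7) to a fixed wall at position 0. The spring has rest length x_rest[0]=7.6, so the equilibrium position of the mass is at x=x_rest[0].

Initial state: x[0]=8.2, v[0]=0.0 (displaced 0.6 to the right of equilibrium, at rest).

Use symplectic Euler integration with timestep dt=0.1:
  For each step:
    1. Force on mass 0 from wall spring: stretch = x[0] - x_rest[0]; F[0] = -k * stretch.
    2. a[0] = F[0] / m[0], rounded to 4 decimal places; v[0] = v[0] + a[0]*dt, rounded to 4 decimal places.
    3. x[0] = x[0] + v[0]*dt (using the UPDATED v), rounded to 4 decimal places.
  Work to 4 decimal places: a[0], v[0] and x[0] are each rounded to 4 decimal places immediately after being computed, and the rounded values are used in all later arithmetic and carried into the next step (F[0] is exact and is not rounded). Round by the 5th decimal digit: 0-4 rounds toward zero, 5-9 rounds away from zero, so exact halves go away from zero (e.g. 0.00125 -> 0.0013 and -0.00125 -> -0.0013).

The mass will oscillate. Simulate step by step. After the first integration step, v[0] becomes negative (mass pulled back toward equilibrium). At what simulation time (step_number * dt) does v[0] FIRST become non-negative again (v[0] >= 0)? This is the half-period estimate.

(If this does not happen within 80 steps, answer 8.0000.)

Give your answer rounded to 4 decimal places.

Step 0: x=[8.2000] v=[0.0000]
Step 1: x=[8.1930] v=[-0.0704]
Step 2: x=[8.1790] v=[-0.1400]
Step 3: x=[8.1582] v=[-0.2080]
Step 4: x=[8.1309] v=[-0.2735]
Step 5: x=[8.0973] v=[-0.3358]
Step 6: x=[8.0579] v=[-0.3942]
Step 7: x=[8.0131] v=[-0.4480]
Step 8: x=[7.9635] v=[-0.4965]
Step 9: x=[7.9096] v=[-0.5392]
Step 10: x=[7.8521] v=[-0.5755]
Step 11: x=[7.7916] v=[-0.6051]
Step 12: x=[7.7288] v=[-0.6276]
Step 13: x=[7.6645] v=[-0.6427]
Step 14: x=[7.5995] v=[-0.6503]
Step 15: x=[7.5345] v=[-0.6502]
Step 16: x=[7.4703] v=[-0.6425]
Step 17: x=[7.4076] v=[-0.6273]
Step 18: x=[7.3471] v=[-0.6047]
Step 19: x=[7.2896] v=[-0.5750]
Step 20: x=[7.2357] v=[-0.5386]
Step 21: x=[7.1861] v=[-0.4958]
Step 22: x=[7.1414] v=[-0.4472]
Step 23: x=[7.1021] v=[-0.3934]
Step 24: x=[7.0686] v=[-0.3350]
Step 25: x=[7.0413] v=[-0.2726]
Step 26: x=[7.0206] v=[-0.2070]
Step 27: x=[7.0067] v=[-0.1390]
Step 28: x=[6.9998] v=[-0.0694]
Step 29: x=[6.9999] v=[0.0011]
First v>=0 after going negative at step 29, time=2.9000

Answer: 2.9000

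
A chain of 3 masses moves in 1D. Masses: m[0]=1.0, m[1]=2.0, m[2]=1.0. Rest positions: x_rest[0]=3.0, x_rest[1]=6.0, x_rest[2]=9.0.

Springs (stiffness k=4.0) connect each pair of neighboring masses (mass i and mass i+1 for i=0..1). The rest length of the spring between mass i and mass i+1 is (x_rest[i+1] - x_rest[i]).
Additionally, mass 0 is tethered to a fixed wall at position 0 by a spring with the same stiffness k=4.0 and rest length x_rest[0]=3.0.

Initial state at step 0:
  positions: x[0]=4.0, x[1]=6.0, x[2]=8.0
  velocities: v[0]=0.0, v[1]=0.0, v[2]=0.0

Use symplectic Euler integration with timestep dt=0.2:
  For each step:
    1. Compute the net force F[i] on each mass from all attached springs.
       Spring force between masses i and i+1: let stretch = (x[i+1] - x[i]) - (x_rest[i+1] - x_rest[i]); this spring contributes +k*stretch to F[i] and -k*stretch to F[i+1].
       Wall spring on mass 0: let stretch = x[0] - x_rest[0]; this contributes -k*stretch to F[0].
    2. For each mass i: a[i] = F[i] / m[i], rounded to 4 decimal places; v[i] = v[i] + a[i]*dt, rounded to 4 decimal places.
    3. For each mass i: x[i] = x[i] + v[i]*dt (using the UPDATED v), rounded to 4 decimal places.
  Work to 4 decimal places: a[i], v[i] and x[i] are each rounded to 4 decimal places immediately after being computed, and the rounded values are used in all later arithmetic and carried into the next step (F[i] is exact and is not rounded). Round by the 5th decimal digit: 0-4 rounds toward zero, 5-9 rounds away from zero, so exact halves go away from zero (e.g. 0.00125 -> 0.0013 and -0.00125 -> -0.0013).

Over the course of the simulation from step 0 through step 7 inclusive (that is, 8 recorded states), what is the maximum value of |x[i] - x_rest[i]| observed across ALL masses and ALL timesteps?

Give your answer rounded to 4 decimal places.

Answer: 1.0834

Derivation:
Step 0: x=[4.0000 6.0000 8.0000] v=[0.0000 0.0000 0.0000]
Step 1: x=[3.6800 6.0000 8.1600] v=[-1.6000 0.0000 0.8000]
Step 2: x=[3.1424 5.9872 8.4544] v=[-2.6880 -0.0640 1.4720]
Step 3: x=[2.5572 5.9442 8.8340] v=[-2.9261 -0.2150 1.8982]
Step 4: x=[2.1047 5.8614 9.2313] v=[-2.2623 -0.4139 1.9864]
Step 5: x=[1.9166 5.7477 9.5694] v=[-0.9407 -0.5686 1.6905]
Step 6: x=[2.0348 5.6332 9.7760] v=[0.5909 -0.5724 1.0331]
Step 7: x=[2.4032 5.5623 9.7998] v=[1.8418 -0.3546 0.1189]
Max displacement = 1.0834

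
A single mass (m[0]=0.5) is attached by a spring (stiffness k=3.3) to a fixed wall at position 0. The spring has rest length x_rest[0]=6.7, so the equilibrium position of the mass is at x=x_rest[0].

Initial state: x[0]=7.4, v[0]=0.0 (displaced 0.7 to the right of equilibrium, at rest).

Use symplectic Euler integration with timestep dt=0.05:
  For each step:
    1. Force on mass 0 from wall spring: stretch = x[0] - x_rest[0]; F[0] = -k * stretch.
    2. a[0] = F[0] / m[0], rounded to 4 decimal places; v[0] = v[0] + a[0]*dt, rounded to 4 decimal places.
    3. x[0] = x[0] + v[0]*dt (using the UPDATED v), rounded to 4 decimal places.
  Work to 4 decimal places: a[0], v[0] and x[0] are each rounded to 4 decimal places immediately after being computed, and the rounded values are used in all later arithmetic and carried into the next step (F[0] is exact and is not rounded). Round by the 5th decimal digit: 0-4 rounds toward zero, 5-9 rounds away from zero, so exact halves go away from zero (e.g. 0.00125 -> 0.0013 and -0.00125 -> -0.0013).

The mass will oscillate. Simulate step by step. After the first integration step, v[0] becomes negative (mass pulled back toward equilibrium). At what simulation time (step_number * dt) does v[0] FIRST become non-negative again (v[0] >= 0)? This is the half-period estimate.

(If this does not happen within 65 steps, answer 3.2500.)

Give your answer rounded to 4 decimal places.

Step 0: x=[7.4000] v=[0.0000]
Step 1: x=[7.3885] v=[-0.2310]
Step 2: x=[7.3656] v=[-0.4582]
Step 3: x=[7.3317] v=[-0.6779]
Step 4: x=[7.2874] v=[-0.8864]
Step 5: x=[7.2334] v=[-1.0802]
Step 6: x=[7.1706] v=[-1.2562]
Step 7: x=[7.1000] v=[-1.4115]
Step 8: x=[7.0228] v=[-1.5435]
Step 9: x=[6.9403] v=[-1.6500]
Step 10: x=[6.8538] v=[-1.7293]
Step 11: x=[6.7648] v=[-1.7801]
Step 12: x=[6.6747] v=[-1.8015]
Step 13: x=[6.5850] v=[-1.7932]
Step 14: x=[6.4972] v=[-1.7553]
Step 15: x=[6.4128] v=[-1.6884]
Step 16: x=[6.3331] v=[-1.5936]
Step 17: x=[6.2595] v=[-1.4725]
Step 18: x=[6.1931] v=[-1.3271]
Step 19: x=[6.1351] v=[-1.1598]
Step 20: x=[6.0864] v=[-0.9734]
Step 21: x=[6.0479] v=[-0.7709]
Step 22: x=[6.0201] v=[-0.5557]
Step 23: x=[6.0035] v=[-0.3313]
Step 24: x=[5.9984] v=[-0.1015]
Step 25: x=[6.0049] v=[0.1300]
First v>=0 after going negative at step 25, time=1.2500

Answer: 1.2500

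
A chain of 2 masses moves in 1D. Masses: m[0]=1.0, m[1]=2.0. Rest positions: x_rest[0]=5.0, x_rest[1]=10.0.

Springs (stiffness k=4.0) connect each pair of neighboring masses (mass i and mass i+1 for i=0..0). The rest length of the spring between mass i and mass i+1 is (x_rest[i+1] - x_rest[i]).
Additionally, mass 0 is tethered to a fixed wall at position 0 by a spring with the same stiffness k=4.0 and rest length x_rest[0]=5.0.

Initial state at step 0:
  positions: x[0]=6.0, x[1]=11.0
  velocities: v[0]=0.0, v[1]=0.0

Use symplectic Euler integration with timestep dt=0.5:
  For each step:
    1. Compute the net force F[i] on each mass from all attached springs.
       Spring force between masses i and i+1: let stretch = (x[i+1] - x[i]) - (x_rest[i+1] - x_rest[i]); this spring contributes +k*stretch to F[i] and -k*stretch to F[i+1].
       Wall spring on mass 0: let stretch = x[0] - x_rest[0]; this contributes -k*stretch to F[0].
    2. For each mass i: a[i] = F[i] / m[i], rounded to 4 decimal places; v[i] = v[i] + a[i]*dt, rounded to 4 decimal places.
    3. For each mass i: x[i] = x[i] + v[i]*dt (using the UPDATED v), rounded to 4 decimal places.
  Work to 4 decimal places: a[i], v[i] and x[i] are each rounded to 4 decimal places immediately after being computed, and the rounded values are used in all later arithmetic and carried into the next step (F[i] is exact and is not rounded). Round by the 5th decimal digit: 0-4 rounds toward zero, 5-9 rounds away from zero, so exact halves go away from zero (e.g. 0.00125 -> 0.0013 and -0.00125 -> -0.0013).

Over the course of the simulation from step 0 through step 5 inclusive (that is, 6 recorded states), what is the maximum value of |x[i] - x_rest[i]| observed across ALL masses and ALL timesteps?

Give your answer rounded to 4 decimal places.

Step 0: x=[6.0000 11.0000] v=[0.0000 0.0000]
Step 1: x=[5.0000 11.0000] v=[-2.0000 0.0000]
Step 2: x=[5.0000 10.5000] v=[0.0000 -1.0000]
Step 3: x=[5.5000 9.7500] v=[1.0000 -1.5000]
Step 4: x=[4.7500 9.3750] v=[-1.5000 -0.7500]
Step 5: x=[3.8750 9.1875] v=[-1.7500 -0.3750]
Max displacement = 1.1250

Answer: 1.1250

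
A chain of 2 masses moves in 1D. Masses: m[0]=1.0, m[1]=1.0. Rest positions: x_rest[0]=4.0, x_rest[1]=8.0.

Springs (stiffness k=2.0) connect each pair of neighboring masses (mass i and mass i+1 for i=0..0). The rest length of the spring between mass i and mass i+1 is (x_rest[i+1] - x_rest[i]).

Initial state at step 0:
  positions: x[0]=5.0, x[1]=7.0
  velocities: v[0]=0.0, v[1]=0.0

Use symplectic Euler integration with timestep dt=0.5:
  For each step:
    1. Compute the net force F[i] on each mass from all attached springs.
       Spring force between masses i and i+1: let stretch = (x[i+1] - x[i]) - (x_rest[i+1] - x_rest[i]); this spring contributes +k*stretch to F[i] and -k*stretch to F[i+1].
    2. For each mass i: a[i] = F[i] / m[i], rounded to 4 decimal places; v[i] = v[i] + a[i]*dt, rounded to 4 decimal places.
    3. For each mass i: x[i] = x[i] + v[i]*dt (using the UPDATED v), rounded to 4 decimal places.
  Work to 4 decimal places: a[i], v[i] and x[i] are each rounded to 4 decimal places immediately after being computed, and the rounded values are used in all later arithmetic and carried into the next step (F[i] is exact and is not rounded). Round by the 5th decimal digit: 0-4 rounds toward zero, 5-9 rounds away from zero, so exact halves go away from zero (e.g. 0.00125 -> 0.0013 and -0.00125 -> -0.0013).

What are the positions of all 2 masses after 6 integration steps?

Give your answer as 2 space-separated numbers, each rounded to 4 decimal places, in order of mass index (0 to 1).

Step 0: x=[5.0000 7.0000] v=[0.0000 0.0000]
Step 1: x=[4.0000 8.0000] v=[-2.0000 2.0000]
Step 2: x=[3.0000 9.0000] v=[-2.0000 2.0000]
Step 3: x=[3.0000 9.0000] v=[0.0000 0.0000]
Step 4: x=[4.0000 8.0000] v=[2.0000 -2.0000]
Step 5: x=[5.0000 7.0000] v=[2.0000 -2.0000]
Step 6: x=[5.0000 7.0000] v=[0.0000 0.0000]

Answer: 5.0000 7.0000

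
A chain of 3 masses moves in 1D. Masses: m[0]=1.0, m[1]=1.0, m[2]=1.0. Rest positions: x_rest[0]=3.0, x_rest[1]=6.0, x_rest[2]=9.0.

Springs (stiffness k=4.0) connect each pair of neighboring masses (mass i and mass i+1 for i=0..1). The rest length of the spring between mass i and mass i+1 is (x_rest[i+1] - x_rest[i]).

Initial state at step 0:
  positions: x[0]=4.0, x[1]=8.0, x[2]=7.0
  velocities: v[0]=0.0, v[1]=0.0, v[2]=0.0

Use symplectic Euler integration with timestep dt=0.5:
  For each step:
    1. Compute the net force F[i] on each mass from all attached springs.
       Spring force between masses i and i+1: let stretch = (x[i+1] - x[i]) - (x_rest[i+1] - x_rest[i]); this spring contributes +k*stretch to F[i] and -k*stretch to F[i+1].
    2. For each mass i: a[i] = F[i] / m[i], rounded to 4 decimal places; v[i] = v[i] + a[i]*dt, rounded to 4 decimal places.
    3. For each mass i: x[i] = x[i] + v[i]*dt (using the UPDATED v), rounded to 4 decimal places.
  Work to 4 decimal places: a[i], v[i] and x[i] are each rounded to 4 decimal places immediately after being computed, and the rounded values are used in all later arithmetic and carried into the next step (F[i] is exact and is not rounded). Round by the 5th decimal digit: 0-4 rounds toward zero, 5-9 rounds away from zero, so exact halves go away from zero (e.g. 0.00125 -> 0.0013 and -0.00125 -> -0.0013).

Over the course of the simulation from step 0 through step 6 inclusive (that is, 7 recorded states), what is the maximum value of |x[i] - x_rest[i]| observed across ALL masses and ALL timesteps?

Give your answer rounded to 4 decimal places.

Answer: 3.0000

Derivation:
Step 0: x=[4.0000 8.0000 7.0000] v=[0.0000 0.0000 0.0000]
Step 1: x=[5.0000 3.0000 11.0000] v=[2.0000 -10.0000 8.0000]
Step 2: x=[1.0000 8.0000 10.0000] v=[-8.0000 10.0000 -2.0000]
Step 3: x=[1.0000 8.0000 10.0000] v=[0.0000 0.0000 0.0000]
Step 4: x=[5.0000 3.0000 11.0000] v=[8.0000 -10.0000 2.0000]
Step 5: x=[4.0000 8.0000 7.0000] v=[-2.0000 10.0000 -8.0000]
Step 6: x=[4.0000 8.0000 7.0000] v=[0.0000 0.0000 0.0000]
Max displacement = 3.0000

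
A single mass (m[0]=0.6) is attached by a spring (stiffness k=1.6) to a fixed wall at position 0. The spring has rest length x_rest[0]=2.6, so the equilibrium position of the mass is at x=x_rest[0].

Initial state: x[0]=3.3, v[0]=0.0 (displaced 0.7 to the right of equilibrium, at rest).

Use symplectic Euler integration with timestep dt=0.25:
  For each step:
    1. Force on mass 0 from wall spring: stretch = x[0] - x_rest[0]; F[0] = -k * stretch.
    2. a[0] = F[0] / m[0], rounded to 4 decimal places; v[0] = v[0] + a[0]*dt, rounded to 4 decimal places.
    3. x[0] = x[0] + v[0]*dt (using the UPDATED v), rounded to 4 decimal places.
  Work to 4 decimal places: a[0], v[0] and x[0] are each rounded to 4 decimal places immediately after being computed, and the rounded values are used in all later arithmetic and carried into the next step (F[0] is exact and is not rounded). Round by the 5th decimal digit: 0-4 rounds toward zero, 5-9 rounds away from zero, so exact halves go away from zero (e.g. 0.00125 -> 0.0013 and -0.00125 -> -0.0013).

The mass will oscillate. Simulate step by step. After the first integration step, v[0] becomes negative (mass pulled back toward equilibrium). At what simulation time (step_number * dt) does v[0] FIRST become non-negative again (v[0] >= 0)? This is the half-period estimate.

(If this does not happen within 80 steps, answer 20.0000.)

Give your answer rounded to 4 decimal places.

Step 0: x=[3.3000] v=[0.0000]
Step 1: x=[3.1833] v=[-0.4667]
Step 2: x=[2.9694] v=[-0.8556]
Step 3: x=[2.6939] v=[-1.1019]
Step 4: x=[2.4028] v=[-1.1645]
Step 5: x=[2.1446] v=[-1.0330]
Step 6: x=[1.9623] v=[-0.7294]
Step 7: x=[1.8862] v=[-0.3043]
Step 8: x=[1.9291] v=[0.1716]
First v>=0 after going negative at step 8, time=2.0000

Answer: 2.0000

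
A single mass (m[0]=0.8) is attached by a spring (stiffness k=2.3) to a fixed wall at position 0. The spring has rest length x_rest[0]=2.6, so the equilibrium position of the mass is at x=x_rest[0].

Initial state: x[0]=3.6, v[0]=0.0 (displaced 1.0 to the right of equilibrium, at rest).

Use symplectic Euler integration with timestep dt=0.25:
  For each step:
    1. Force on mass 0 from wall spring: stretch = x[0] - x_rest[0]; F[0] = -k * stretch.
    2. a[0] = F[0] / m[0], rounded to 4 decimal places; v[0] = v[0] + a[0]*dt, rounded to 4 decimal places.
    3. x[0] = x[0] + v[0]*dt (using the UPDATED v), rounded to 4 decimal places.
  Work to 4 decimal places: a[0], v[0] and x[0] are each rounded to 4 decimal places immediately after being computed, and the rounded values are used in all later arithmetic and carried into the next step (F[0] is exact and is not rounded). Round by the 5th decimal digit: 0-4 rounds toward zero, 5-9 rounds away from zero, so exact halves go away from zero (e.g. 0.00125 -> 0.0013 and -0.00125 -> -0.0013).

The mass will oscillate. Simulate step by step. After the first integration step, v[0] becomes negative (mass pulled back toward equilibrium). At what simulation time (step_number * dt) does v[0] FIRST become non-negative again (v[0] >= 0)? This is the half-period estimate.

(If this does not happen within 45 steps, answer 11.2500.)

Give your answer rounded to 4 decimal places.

Answer: 2.0000

Derivation:
Step 0: x=[3.6000] v=[0.0000]
Step 1: x=[3.4203] v=[-0.7188]
Step 2: x=[3.0932] v=[-1.3084]
Step 3: x=[2.6775] v=[-1.6629]
Step 4: x=[2.2479] v=[-1.7186]
Step 5: x=[1.8815] v=[-1.4655]
Step 6: x=[1.6442] v=[-0.9491]
Step 7: x=[1.5787] v=[-0.2621]
Step 8: x=[1.6967] v=[0.4720]
First v>=0 after going negative at step 8, time=2.0000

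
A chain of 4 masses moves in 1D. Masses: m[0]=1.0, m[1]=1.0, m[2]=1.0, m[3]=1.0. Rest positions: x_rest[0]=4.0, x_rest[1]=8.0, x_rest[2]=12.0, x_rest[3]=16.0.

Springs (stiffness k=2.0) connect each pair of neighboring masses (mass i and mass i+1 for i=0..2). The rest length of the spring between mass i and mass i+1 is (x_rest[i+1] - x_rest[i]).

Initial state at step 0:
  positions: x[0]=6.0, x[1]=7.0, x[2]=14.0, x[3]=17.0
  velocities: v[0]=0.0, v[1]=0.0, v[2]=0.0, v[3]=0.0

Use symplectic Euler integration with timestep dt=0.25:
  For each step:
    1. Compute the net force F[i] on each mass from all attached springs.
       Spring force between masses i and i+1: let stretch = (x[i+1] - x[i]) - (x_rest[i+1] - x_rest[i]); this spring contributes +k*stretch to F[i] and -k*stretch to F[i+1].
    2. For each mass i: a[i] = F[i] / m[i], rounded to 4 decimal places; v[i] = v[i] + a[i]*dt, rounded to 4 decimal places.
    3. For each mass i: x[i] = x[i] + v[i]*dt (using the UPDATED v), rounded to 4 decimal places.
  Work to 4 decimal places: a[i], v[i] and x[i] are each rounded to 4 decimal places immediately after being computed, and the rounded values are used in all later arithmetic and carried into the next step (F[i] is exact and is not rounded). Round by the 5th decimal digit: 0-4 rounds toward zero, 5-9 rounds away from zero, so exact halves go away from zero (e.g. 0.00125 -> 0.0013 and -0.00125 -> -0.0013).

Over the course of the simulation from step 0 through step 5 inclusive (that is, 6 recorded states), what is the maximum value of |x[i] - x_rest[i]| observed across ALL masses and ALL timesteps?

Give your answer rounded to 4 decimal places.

Answer: 2.8442

Derivation:
Step 0: x=[6.0000 7.0000 14.0000 17.0000] v=[0.0000 0.0000 0.0000 0.0000]
Step 1: x=[5.6250 7.7500 13.5000 17.1250] v=[-1.5000 3.0000 -2.0000 0.5000]
Step 2: x=[5.0156 8.9531 12.7344 17.2969] v=[-2.4375 4.8125 -3.0625 0.6875]
Step 3: x=[4.3984 10.1367 12.0664 17.3985] v=[-2.4688 4.7344 -2.6719 0.4063]
Step 4: x=[3.9985 10.8442 11.8237 17.3336] v=[-1.5997 2.8301 -0.9707 -0.2598]
Step 5: x=[3.9543 10.8185 12.1473 17.0799] v=[-0.1769 -0.1030 1.2945 -1.0148]
Max displacement = 2.8442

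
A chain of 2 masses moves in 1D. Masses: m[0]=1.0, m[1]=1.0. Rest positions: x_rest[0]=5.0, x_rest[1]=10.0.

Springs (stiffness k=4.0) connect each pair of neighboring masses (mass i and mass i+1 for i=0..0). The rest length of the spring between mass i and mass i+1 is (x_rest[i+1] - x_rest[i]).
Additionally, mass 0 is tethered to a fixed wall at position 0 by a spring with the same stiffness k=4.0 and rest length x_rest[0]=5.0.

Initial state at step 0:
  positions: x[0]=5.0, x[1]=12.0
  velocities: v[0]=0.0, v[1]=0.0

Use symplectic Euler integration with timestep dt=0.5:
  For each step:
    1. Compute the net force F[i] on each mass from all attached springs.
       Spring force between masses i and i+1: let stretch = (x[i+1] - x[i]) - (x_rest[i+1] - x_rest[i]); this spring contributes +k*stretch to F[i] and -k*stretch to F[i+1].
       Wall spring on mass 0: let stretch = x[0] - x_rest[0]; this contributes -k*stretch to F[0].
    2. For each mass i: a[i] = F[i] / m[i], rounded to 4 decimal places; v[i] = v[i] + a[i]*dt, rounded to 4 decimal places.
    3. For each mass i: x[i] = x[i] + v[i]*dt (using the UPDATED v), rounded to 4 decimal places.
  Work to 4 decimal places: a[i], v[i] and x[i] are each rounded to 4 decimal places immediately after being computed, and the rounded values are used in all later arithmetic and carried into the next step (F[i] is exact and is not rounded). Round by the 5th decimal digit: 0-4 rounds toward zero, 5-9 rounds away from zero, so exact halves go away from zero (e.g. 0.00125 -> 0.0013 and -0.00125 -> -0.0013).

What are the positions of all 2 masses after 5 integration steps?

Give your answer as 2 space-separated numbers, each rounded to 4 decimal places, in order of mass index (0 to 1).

Answer: 5.0000 8.0000

Derivation:
Step 0: x=[5.0000 12.0000] v=[0.0000 0.0000]
Step 1: x=[7.0000 10.0000] v=[4.0000 -4.0000]
Step 2: x=[5.0000 10.0000] v=[-4.0000 0.0000]
Step 3: x=[3.0000 10.0000] v=[-4.0000 0.0000]
Step 4: x=[5.0000 8.0000] v=[4.0000 -4.0000]
Step 5: x=[5.0000 8.0000] v=[0.0000 0.0000]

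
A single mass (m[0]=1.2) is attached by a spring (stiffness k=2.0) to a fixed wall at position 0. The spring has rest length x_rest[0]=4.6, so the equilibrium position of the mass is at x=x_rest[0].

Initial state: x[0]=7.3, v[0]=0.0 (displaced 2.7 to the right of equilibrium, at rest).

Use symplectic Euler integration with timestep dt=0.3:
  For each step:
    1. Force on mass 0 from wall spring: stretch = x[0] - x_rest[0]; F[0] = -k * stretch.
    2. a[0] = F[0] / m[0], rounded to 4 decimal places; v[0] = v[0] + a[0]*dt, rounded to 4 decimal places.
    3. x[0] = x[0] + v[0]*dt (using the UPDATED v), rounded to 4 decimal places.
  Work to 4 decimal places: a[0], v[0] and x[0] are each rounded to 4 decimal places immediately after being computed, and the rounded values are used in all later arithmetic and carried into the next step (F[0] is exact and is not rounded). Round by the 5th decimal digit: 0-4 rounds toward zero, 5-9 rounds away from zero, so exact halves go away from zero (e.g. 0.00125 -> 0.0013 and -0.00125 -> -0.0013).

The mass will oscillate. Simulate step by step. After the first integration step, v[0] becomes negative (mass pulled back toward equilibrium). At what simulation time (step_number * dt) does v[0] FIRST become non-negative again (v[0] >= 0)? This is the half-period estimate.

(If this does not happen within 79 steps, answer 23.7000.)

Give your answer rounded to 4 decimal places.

Step 0: x=[7.3000] v=[0.0000]
Step 1: x=[6.8950] v=[-1.3500]
Step 2: x=[6.1458] v=[-2.4975]
Step 3: x=[5.1647] v=[-3.2704]
Step 4: x=[4.0989] v=[-3.5528]
Step 5: x=[3.1082] v=[-3.3022]
Step 6: x=[2.3413] v=[-2.5563]
Step 7: x=[1.9132] v=[-1.4270]
Step 8: x=[1.8881] v=[-0.0836]
Step 9: x=[2.2698] v=[1.2723]
First v>=0 after going negative at step 9, time=2.7000

Answer: 2.7000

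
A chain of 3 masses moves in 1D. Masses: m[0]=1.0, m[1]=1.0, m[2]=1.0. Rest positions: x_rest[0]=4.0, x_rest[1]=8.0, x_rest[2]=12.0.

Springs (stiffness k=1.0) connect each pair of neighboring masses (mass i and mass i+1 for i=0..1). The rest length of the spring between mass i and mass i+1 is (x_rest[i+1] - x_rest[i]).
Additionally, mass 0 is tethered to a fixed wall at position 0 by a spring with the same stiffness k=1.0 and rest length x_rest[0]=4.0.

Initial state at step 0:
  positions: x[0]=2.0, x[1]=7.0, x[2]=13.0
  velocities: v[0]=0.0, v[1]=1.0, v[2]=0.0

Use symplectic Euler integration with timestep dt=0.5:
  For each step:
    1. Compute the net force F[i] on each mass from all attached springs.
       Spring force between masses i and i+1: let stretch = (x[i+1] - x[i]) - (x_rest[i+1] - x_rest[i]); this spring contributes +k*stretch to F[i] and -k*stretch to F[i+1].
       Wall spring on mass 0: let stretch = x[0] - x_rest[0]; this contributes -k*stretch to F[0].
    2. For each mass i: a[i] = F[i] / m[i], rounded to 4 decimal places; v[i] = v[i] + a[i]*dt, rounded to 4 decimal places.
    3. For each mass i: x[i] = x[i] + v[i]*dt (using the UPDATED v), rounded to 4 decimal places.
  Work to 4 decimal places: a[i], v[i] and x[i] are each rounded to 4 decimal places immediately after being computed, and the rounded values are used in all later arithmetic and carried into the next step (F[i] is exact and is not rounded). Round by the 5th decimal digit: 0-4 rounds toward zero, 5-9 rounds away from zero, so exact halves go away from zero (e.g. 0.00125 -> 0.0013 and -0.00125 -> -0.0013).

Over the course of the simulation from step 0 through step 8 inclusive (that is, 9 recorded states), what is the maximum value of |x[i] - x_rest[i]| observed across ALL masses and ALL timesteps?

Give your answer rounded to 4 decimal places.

Step 0: x=[2.0000 7.0000 13.0000] v=[0.0000 1.0000 0.0000]
Step 1: x=[2.7500 7.7500 12.5000] v=[1.5000 1.5000 -1.0000]
Step 2: x=[4.0625 8.4375 11.8125] v=[2.6250 1.3750 -1.3750]
Step 3: x=[5.4532 8.8750 11.2813] v=[2.7813 0.8750 -1.0625]
Step 4: x=[6.3360 9.0587 11.1485] v=[1.7656 0.3673 -0.2657]
Step 5: x=[6.3155 9.0842 11.4932] v=[-0.0411 0.0509 0.6894]
Step 6: x=[5.4083 9.0197 12.2357] v=[-1.8145 -0.1290 1.4849]
Step 7: x=[4.0518 8.8564 13.1742] v=[-2.7130 -0.3267 1.8769]
Step 8: x=[2.8835 8.5714 14.0332] v=[-2.3366 -0.5701 1.7180]
Max displacement = 2.3360

Answer: 2.3360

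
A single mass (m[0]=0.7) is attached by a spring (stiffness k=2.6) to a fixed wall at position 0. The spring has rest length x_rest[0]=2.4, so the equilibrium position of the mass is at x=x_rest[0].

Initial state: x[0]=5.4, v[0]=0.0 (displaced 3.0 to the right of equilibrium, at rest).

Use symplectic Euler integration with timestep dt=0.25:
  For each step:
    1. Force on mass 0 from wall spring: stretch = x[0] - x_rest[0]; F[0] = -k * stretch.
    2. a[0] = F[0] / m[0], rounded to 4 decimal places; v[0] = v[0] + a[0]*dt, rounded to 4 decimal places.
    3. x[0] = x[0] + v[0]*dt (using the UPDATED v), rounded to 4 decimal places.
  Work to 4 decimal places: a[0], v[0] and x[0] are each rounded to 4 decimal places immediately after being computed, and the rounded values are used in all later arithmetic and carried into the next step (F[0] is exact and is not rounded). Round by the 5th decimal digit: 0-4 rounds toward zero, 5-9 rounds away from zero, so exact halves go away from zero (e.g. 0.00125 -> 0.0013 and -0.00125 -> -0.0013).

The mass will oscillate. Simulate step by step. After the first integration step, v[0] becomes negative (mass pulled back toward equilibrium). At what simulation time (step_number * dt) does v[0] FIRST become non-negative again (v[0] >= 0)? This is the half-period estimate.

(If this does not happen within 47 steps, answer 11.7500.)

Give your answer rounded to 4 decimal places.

Step 0: x=[5.4000] v=[0.0000]
Step 1: x=[4.7036] v=[-2.7857]
Step 2: x=[3.4724] v=[-4.9248]
Step 3: x=[1.9923] v=[-5.9206]
Step 4: x=[0.6068] v=[-5.5420]
Step 5: x=[-0.3624] v=[-3.8769]
Step 6: x=[-0.6904] v=[-1.3118]
Step 7: x=[-0.3009] v=[1.5579]
First v>=0 after going negative at step 7, time=1.7500

Answer: 1.7500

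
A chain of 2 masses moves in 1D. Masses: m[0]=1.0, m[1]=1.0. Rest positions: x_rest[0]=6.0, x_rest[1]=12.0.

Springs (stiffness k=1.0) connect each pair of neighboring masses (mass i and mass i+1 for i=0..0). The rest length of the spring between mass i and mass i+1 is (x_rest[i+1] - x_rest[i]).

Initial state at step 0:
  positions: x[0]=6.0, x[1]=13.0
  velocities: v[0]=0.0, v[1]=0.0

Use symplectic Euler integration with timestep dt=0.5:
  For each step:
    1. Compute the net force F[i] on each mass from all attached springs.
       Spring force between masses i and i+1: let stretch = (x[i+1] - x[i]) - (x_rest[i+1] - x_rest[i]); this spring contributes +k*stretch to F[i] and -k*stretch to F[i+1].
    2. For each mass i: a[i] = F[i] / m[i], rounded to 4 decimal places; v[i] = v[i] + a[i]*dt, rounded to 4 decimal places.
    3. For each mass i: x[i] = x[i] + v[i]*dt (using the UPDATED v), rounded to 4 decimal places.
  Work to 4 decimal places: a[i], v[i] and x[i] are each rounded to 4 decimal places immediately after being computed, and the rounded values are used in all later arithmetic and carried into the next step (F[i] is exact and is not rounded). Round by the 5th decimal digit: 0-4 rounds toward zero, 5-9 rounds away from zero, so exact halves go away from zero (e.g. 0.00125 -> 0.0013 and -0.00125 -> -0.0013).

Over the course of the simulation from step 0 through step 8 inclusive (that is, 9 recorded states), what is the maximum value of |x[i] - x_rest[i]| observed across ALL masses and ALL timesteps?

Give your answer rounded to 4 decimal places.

Step 0: x=[6.0000 13.0000] v=[0.0000 0.0000]
Step 1: x=[6.2500 12.7500] v=[0.5000 -0.5000]
Step 2: x=[6.6250 12.3750] v=[0.7500 -0.7500]
Step 3: x=[6.9375 12.0625] v=[0.6250 -0.6250]
Step 4: x=[7.0313 11.9688] v=[0.1875 -0.1875]
Step 5: x=[6.8594 12.1407] v=[-0.3438 0.3438]
Step 6: x=[6.5078 12.4923] v=[-0.7032 0.7032]
Step 7: x=[6.1523 12.8478] v=[-0.7110 0.7110]
Step 8: x=[5.9707 13.0295] v=[-0.3633 0.3633]
Max displacement = 1.0313

Answer: 1.0313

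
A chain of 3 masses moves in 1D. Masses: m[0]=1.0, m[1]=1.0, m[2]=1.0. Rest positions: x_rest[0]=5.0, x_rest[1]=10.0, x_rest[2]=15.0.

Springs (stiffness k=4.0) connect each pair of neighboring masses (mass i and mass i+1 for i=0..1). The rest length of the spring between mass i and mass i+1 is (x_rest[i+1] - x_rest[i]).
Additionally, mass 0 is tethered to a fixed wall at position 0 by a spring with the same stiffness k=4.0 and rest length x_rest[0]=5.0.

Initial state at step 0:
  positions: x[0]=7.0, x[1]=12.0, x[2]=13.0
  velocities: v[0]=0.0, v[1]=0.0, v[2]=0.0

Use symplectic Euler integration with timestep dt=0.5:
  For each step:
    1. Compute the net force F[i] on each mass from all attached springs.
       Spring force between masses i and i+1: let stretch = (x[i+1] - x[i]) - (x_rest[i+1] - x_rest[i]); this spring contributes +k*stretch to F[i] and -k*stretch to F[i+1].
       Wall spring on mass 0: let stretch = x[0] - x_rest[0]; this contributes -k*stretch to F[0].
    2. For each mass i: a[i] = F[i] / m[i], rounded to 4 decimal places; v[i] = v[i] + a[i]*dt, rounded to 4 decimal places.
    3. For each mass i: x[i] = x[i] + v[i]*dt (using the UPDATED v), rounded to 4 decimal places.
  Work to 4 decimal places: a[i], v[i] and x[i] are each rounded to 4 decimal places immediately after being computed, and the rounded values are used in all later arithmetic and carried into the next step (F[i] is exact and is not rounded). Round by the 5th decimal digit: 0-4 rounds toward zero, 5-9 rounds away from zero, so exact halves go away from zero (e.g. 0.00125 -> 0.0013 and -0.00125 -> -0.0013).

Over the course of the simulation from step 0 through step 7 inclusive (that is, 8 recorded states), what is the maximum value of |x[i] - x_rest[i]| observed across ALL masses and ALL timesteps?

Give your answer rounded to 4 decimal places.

Step 0: x=[7.0000 12.0000 13.0000] v=[0.0000 0.0000 0.0000]
Step 1: x=[5.0000 8.0000 17.0000] v=[-4.0000 -8.0000 8.0000]
Step 2: x=[1.0000 10.0000 17.0000] v=[-8.0000 4.0000 0.0000]
Step 3: x=[5.0000 10.0000 15.0000] v=[8.0000 0.0000 -4.0000]
Step 4: x=[9.0000 10.0000 13.0000] v=[8.0000 0.0000 -4.0000]
Step 5: x=[5.0000 12.0000 13.0000] v=[-8.0000 4.0000 0.0000]
Step 6: x=[3.0000 8.0000 17.0000] v=[-4.0000 -8.0000 8.0000]
Step 7: x=[3.0000 8.0000 17.0000] v=[0.0000 0.0000 0.0000]
Max displacement = 4.0000

Answer: 4.0000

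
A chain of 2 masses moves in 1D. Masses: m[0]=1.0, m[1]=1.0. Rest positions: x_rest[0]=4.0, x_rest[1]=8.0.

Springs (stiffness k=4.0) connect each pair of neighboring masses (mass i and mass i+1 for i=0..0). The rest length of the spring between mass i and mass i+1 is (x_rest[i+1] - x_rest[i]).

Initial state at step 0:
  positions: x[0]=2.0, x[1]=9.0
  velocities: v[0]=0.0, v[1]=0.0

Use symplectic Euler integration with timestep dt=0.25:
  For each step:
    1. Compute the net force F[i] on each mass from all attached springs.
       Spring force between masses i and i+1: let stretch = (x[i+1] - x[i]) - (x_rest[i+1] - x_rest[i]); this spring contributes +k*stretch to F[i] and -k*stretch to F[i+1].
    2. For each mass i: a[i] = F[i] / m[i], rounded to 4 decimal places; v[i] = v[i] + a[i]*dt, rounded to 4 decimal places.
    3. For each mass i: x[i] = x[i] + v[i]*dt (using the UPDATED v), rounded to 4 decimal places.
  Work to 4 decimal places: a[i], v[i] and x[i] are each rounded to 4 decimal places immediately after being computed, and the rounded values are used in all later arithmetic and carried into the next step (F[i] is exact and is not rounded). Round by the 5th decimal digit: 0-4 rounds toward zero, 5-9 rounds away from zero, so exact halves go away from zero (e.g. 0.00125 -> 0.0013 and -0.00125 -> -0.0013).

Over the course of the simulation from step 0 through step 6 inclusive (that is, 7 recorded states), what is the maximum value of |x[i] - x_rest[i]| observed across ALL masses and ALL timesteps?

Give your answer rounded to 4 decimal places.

Answer: 2.0937

Derivation:
Step 0: x=[2.0000 9.0000] v=[0.0000 0.0000]
Step 1: x=[2.7500 8.2500] v=[3.0000 -3.0000]
Step 2: x=[3.8750 7.1250] v=[4.5000 -4.5000]
Step 3: x=[4.8125 6.1875] v=[3.7500 -3.7500]
Step 4: x=[5.0938 5.9063] v=[1.1250 -1.1250]
Step 5: x=[4.5782 6.4219] v=[-2.0625 2.0625]
Step 6: x=[3.5235 7.4766] v=[-4.2188 4.2188]
Max displacement = 2.0937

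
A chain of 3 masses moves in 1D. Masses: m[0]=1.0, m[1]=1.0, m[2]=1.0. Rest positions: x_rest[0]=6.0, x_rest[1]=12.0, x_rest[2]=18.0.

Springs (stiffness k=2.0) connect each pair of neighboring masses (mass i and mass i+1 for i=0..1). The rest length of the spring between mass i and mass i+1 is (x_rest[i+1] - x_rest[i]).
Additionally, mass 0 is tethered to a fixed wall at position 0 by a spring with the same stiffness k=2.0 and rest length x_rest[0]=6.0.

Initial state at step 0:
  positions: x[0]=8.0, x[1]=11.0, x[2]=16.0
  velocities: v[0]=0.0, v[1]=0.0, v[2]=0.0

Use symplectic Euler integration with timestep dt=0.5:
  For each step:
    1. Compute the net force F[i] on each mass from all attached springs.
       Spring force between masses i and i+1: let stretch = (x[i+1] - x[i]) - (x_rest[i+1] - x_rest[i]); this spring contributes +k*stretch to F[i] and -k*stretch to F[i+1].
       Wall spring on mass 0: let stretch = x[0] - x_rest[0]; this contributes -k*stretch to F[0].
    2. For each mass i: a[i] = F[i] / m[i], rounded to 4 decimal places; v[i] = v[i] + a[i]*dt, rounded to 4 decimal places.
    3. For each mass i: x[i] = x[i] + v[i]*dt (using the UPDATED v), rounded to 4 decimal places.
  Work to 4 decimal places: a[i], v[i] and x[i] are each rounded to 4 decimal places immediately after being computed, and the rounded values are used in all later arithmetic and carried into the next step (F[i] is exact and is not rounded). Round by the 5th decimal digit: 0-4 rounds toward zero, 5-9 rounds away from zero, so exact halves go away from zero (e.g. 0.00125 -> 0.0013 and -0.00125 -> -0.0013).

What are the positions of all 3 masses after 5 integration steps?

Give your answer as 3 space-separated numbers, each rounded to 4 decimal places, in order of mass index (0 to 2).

Step 0: x=[8.0000 11.0000 16.0000] v=[0.0000 0.0000 0.0000]
Step 1: x=[5.5000 12.0000 16.5000] v=[-5.0000 2.0000 1.0000]
Step 2: x=[3.5000 12.0000 17.7500] v=[-4.0000 0.0000 2.5000]
Step 3: x=[4.0000 10.6250 19.1250] v=[1.0000 -2.7500 2.7500]
Step 4: x=[5.8125 10.1875 19.2500] v=[3.6250 -0.8750 0.2500]
Step 5: x=[6.9063 12.0938 17.8438] v=[2.1875 3.8125 -2.8125]

Answer: 6.9063 12.0938 17.8438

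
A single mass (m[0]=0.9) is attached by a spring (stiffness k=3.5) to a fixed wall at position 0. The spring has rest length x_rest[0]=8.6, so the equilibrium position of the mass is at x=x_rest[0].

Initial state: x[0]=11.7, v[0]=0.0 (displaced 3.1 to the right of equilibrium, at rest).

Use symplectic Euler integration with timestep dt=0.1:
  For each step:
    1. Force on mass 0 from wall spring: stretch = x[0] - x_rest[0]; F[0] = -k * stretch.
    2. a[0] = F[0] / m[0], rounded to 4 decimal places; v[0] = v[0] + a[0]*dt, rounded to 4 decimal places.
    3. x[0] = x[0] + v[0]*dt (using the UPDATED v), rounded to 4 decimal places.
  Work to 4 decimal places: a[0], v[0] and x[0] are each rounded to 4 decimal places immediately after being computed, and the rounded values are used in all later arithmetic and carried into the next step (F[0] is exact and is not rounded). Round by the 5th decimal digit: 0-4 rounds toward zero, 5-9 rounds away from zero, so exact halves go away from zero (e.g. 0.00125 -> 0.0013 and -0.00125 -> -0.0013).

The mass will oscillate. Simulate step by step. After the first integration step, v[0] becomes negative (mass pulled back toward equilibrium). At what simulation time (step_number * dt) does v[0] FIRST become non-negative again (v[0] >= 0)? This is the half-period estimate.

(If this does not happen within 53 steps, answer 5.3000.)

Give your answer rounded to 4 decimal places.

Step 0: x=[11.7000] v=[0.0000]
Step 1: x=[11.5794] v=[-1.2056]
Step 2: x=[11.3430] v=[-2.3643]
Step 3: x=[10.9999] v=[-3.4310]
Step 4: x=[10.5635] v=[-4.3643]
Step 5: x=[10.0507] v=[-5.1279]
Step 6: x=[9.4815] v=[-5.6921]
Step 7: x=[8.8780] v=[-6.0349]
Step 8: x=[8.2637] v=[-6.1430]
Step 9: x=[7.6625] v=[-6.0122]
Step 10: x=[7.0977] v=[-5.6476]
Step 11: x=[6.5914] v=[-5.0634]
Step 12: x=[6.1632] v=[-4.2823]
Step 13: x=[5.8297] v=[-3.3347]
Step 14: x=[5.6040] v=[-2.2574]
Step 15: x=[5.4948] v=[-1.0923]
Step 16: x=[5.5063] v=[0.1153]
First v>=0 after going negative at step 16, time=1.6000

Answer: 1.6000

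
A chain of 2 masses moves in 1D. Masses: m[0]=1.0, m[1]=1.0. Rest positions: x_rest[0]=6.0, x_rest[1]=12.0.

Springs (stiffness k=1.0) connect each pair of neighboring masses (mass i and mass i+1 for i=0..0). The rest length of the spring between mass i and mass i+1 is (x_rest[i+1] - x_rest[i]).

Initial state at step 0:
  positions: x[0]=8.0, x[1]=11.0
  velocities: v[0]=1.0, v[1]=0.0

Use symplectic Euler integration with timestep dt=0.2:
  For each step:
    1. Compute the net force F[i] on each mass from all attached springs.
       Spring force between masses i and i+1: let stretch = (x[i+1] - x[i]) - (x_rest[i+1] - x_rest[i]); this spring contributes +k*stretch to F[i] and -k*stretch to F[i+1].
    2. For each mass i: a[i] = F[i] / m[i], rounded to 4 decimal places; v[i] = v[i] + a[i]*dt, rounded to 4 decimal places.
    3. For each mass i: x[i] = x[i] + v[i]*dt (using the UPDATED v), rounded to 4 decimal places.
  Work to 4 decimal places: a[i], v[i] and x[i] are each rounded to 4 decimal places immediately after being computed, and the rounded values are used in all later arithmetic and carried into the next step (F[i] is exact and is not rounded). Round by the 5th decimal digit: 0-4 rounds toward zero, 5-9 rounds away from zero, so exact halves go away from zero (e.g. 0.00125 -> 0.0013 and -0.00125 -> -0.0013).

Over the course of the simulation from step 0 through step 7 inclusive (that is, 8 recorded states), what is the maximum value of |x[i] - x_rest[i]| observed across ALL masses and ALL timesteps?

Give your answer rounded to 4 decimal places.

Answer: 2.0800

Derivation:
Step 0: x=[8.0000 11.0000] v=[1.0000 0.0000]
Step 1: x=[8.0800 11.1200] v=[0.4000 0.6000]
Step 2: x=[8.0416 11.3584] v=[-0.1920 1.1920]
Step 3: x=[7.8959 11.7041] v=[-0.7286 1.7286]
Step 4: x=[7.6625 12.1375] v=[-1.1670 2.1670]
Step 5: x=[7.3681 12.6319] v=[-1.4720 2.4720]
Step 6: x=[7.0443 13.1557] v=[-1.6192 2.6192]
Step 7: x=[6.7249 13.6751] v=[-1.5969 2.5969]
Max displacement = 2.0800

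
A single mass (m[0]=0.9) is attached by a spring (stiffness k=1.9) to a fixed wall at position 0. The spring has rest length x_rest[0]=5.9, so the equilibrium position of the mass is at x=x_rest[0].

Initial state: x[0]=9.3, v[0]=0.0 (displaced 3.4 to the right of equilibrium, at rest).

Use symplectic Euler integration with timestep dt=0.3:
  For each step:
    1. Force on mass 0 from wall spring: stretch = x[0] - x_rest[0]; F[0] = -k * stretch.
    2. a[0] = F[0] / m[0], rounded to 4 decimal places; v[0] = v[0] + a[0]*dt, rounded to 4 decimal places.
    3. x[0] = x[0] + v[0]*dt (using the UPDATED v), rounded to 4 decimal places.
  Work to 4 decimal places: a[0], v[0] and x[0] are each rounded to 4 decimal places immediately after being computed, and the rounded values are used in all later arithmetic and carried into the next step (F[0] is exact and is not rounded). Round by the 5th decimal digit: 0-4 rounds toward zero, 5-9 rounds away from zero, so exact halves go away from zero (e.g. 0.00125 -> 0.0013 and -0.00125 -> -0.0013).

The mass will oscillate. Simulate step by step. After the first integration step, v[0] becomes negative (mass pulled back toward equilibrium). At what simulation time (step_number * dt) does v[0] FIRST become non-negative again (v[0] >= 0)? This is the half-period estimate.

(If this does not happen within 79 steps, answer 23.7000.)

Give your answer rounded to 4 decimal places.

Answer: 2.4000

Derivation:
Step 0: x=[9.3000] v=[0.0000]
Step 1: x=[8.6540] v=[-2.1533]
Step 2: x=[7.4848] v=[-3.8975]
Step 3: x=[6.0144] v=[-4.9012]
Step 4: x=[4.5223] v=[-4.9737]
Step 5: x=[3.2919] v=[-4.1012]
Step 6: x=[2.5571] v=[-2.4494]
Step 7: x=[2.4574] v=[-0.3322]
Step 8: x=[3.0118] v=[1.8481]
First v>=0 after going negative at step 8, time=2.4000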